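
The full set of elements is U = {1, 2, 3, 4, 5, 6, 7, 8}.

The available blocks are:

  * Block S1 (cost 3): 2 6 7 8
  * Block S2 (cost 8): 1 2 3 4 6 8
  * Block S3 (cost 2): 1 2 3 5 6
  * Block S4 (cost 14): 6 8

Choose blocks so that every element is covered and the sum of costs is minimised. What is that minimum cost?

13

S1, S2, S3 together cover every element (S1 ∪ S2 ∪ S3 = {1, 2, 3, 4, 5, 6, 7, 8}); total cost 3 + 8 + 2 = 13.
No covering selection has total cost below 13.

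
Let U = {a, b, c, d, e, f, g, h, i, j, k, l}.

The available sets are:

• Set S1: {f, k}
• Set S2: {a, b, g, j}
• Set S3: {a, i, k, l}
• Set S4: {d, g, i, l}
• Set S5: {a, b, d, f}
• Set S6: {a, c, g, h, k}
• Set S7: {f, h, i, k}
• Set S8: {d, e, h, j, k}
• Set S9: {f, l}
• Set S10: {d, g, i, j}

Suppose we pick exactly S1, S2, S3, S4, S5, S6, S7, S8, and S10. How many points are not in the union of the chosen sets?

Union of S1, S2, S3, S4, S5, S6, S7, S8, S10 = {a, b, c, d, e, f, g, h, i, j, k, l} — that's every point, so 0 are uncovered.

0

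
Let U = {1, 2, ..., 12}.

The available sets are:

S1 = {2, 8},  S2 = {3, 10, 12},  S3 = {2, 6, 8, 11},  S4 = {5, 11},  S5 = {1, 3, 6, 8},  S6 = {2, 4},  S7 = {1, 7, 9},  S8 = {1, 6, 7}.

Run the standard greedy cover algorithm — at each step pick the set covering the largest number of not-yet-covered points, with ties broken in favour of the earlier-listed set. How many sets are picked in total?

5

Greedy: pick S3 (covers 4 new) → pick S2 (covers 3 new) → pick S7 (covers 3 new) → pick S4 (covers 1 new) → pick S6 (covers 1 new). Total picks: 5.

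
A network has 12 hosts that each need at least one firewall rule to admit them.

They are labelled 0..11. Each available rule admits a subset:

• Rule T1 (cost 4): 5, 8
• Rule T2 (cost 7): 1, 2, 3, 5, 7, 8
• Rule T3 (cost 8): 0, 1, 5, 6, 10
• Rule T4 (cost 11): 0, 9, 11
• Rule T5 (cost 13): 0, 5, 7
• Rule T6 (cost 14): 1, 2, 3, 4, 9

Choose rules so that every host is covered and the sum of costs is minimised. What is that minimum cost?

40

T2, T3, T4, T6 together cover every host (T2 ∪ T3 ∪ T4 ∪ T6 = {0, 1, 2, 3, 4, 5, 6, 7, 8, 9, 10, 11}); total cost 7 + 8 + 11 + 14 = 40.
No covering selection has total cost below 40.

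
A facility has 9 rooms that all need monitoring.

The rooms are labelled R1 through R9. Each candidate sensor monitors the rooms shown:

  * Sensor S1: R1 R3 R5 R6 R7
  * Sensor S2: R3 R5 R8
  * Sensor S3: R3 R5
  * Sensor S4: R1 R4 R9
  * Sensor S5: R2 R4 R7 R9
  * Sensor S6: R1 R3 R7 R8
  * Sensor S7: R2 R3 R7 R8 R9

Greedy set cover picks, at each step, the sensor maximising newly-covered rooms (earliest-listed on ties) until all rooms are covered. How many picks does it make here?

3

Greedy: pick S1 (covers 5 new) → pick S5 (covers 3 new) → pick S2 (covers 1 new). Total picks: 3.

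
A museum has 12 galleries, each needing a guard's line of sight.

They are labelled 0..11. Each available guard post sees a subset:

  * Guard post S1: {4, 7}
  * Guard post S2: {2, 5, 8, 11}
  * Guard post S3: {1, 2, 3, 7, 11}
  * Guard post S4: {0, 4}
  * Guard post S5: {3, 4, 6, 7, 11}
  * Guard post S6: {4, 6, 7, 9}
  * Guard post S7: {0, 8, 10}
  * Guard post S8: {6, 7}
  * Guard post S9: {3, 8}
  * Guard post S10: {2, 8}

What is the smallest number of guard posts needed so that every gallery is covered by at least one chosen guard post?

Take {S2, S3, S6, S7}. Their union is {0, 1, 2, 3, 4, 5, 6, 7, 8, 9, 10, 11}, which is all 12 galleries.
Only S3 contains 1, so S3 is forced; the remaining 7 galleries need at least 3 more guard posts (each remaining guard post adds at most 3) — so at least 4 guard posts are needed, and 4 is optimal.

4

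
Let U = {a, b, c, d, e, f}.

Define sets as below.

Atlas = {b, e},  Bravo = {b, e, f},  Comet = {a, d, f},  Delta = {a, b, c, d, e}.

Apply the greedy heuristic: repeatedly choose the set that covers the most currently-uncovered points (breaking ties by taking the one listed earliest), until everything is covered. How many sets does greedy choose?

2

Greedy: pick Delta (covers 5 new) → pick Bravo (covers 1 new). Total picks: 2.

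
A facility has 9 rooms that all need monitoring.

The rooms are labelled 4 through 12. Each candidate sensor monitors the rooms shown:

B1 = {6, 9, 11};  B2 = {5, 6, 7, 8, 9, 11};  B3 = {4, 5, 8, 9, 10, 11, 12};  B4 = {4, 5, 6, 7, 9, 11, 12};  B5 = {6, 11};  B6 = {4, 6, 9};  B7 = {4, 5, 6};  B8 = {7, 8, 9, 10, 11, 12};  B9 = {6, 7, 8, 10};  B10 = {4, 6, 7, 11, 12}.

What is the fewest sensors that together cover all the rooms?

B2 and B3 together: B2 ∪ B3 = {4, 5, 6, 7, 8, 9, 10, 11, 12} — every room is covered.
No single sensor has all 9 rooms (the largest, B3, has 7), so 2 is optimal.

2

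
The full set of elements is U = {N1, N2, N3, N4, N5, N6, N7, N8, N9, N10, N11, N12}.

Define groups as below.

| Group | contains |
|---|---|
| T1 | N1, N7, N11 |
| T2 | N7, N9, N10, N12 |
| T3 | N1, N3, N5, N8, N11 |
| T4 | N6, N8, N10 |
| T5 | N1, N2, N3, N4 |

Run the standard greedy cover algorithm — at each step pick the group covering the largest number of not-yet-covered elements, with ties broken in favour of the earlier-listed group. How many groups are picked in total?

Greedy: pick T3 (covers 5 new) → pick T2 (covers 4 new) → pick T5 (covers 2 new) → pick T4 (covers 1 new). Total picks: 4.

4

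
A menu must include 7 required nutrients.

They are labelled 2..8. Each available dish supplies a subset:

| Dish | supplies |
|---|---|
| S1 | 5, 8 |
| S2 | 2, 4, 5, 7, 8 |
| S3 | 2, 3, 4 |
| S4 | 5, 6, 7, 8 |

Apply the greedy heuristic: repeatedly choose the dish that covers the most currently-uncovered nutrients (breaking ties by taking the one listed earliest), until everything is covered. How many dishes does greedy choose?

3

Greedy: pick S2 (covers 5 new) → pick S3 (covers 1 new) → pick S4 (covers 1 new). Total picks: 3.
(The true minimum cover uses only 2 dishes, so greedy is not optimal here.)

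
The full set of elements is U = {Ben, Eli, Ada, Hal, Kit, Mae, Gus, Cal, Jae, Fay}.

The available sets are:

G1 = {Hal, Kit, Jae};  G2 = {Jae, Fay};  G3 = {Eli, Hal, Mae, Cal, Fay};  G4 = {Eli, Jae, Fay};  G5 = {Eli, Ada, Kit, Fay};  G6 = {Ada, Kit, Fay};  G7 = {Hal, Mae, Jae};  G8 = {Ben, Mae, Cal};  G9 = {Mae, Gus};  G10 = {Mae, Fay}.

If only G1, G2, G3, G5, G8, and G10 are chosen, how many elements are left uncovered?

1

Union of G1, G2, G3, G5, G8, G10 = {Ben, Eli, Ada, Hal, Kit, Mae, Cal, Jae, Fay}.
Not covered: Gus — 1 element.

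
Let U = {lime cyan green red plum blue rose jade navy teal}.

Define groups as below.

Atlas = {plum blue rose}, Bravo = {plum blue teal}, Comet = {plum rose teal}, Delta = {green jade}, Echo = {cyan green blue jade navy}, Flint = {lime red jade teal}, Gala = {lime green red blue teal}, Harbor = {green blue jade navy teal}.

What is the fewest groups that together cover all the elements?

Atlas, Echo, and Flint cover everything between them: the union {lime, cyan, green, red, plum, blue, rose, jade, navy, teal} is all of U.
Only Echo contains cyan, so Echo is forced; the remaining 5 elements need at least 2 more groups (each remaining group adds at most 3) — so at least 3 groups are needed, and 3 is optimal.

3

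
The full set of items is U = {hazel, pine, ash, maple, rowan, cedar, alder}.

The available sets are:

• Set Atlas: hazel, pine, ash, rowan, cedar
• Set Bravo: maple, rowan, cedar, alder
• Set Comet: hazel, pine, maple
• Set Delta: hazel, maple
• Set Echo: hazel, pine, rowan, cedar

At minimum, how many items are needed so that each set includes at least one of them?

Take H = {hazel, cedar}. Each listed set contains at least one of these, so H is a hitting set of size 2.
No single item lies in every set, so at least 2 are needed and 2 is optimal.

2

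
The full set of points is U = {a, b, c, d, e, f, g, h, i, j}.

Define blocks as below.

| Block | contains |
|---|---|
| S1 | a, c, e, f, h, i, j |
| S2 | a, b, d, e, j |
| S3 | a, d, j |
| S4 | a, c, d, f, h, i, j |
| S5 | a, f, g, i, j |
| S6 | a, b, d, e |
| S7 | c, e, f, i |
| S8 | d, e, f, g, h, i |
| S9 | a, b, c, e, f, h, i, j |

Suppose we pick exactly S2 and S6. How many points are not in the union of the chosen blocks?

5

Union of S2, S6 = {a, b, d, e, j}.
Not covered: c, f, g, h, i — 5 points.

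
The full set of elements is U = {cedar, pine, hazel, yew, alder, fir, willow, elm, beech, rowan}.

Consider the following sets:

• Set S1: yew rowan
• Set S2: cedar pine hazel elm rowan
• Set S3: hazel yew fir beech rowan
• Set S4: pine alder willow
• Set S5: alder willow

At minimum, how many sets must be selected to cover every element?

S2, S3, and S4 cover everything between them: the union {cedar, pine, hazel, yew, alder, fir, willow, elm, beech, rowan} is all of U.
Only S2 contains cedar, so S2 is forced; the remaining 5 elements need at least 2 more sets (each remaining set adds at most 3) — so at least 3 sets are needed, and 3 is optimal.

3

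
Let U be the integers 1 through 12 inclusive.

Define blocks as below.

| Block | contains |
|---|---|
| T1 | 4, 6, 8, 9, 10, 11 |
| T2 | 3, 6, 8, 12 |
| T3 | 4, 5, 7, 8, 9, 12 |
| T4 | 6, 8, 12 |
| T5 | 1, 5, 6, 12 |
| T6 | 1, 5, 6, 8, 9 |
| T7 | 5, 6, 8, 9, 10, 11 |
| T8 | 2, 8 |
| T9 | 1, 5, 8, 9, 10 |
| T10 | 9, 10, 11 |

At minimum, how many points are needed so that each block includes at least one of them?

H = {8, 9, 12} meets every block (each contains at least one member of H), and |H| = 3.
The blocks T5, T8, T10 are pairwise disjoint, so any hitting set needs a separate point for each — at least 3. Hence 3 is optimal.

3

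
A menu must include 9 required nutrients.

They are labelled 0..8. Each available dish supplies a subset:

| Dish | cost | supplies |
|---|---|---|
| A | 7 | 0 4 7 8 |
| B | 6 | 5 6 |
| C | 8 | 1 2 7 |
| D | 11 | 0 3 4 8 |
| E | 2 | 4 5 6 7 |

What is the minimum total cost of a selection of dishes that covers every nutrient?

C, D, E together cover every nutrient (C ∪ D ∪ E = {0, 1, 2, 3, 4, 5, 6, 7, 8}); total cost 8 + 11 + 2 = 21.
The greedy pick E, A, C, D costs 28; no covering selection beats 21.

21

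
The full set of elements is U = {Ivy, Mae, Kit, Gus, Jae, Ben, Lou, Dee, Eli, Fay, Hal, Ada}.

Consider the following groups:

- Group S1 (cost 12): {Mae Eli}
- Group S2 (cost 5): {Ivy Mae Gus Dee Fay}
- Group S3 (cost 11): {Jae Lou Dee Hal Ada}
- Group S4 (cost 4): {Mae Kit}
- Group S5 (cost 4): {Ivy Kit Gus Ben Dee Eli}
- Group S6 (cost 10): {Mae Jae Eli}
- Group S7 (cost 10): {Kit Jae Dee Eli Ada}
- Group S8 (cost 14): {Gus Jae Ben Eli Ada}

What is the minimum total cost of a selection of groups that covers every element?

S2, S3, S5 together cover every element (S2 ∪ S3 ∪ S5 = {Ivy, Mae, Kit, Gus, Jae, Ben, Lou, Dee, Eli, Fay, Hal, Ada}); total cost 5 + 11 + 4 = 20.
No covering selection has total cost below 20.

20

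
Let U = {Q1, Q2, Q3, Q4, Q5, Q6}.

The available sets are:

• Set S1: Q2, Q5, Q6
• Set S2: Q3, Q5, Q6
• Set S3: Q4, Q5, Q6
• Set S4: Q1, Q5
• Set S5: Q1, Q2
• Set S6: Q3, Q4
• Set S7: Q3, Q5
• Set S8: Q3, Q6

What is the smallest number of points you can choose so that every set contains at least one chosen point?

Take H = {Q1, Q3, Q6}. Each listed set contains at least one of these, so H is a hitting set of size 3.
No choice of 2 points meets every set, so 3 is the minimum.

3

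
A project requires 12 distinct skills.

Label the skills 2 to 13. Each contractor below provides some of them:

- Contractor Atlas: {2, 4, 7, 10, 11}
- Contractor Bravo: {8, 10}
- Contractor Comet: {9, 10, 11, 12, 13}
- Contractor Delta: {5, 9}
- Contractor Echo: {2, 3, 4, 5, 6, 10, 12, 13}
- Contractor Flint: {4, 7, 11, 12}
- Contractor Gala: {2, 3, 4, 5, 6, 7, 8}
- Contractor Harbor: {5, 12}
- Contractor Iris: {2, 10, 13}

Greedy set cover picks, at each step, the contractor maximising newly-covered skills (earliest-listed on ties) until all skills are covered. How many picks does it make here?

Greedy: pick Echo (covers 8 new) → pick Atlas (covers 2 new) → pick Bravo (covers 1 new) → pick Comet (covers 1 new). Total picks: 4.
(The true minimum cover uses only 2 contractors, so greedy is not optimal here.)

4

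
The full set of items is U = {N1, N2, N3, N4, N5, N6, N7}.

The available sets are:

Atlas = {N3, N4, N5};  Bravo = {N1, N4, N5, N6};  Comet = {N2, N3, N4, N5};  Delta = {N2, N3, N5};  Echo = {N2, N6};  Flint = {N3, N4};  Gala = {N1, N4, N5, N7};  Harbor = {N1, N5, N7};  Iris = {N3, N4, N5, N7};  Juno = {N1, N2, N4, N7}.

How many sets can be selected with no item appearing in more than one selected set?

3

Echo, Flint, Harbor are pairwise disjoint (Echo={N2,N6}; Flint={N3,N4}; Harbor={N1,N5,N7}).
Every remaining set overlaps one of these, and no 4 of the listed sets are pairwise disjoint, so 3 is the maximum.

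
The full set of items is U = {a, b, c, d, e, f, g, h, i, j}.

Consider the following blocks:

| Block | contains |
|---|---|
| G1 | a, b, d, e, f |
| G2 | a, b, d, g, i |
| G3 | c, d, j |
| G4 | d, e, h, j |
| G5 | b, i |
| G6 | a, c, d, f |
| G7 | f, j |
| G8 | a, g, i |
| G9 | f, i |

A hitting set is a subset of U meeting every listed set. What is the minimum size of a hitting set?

3

Take T = {a, i, j}. Each listed block contains at least one of these, so T is a hitting set of size 3.
No choice of 2 items meets every block, so 3 is the minimum.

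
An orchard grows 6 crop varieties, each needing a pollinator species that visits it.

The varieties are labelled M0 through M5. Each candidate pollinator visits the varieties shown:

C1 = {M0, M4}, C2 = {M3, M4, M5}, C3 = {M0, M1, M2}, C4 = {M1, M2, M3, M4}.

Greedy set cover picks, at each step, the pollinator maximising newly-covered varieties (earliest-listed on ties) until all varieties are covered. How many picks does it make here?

Greedy: pick C4 (covers 4 new) → pick C1 (covers 1 new) → pick C2 (covers 1 new). Total picks: 3.
(The true minimum cover uses only 2 pollinators, so greedy is not optimal here.)

3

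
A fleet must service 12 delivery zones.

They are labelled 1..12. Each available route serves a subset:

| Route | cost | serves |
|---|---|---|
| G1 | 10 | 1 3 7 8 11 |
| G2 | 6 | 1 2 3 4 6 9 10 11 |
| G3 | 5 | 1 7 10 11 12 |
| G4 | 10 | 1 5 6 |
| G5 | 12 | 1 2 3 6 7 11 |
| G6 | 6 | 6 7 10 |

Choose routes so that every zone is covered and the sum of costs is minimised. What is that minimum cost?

G1, G2, G3, G4 together cover every zone (G1 ∪ G2 ∪ G3 ∪ G4 = {1, 2, 3, 4, 5, 6, 7, 8, 9, 10, 11, 12}); total cost 10 + 6 + 5 + 10 = 31.
No covering selection has total cost below 31.

31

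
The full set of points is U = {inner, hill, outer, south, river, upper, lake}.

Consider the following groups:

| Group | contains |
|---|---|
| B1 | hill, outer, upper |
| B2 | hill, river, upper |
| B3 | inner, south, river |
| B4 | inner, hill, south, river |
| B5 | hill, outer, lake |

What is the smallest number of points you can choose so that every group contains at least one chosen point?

2

The 2 points {hill, river} hit every group.
The groups B1, B3 are pairwise disjoint, so any hitting set needs a separate point for each — at least 2. Hence 2 is optimal.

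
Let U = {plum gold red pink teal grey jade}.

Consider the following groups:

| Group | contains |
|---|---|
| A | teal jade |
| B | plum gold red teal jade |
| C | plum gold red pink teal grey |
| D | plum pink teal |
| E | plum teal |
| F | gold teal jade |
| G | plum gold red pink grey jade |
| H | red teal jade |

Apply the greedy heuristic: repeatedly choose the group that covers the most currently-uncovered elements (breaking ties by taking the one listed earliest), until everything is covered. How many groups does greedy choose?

Greedy: pick C (covers 6 new) → pick A (covers 1 new). Total picks: 2.

2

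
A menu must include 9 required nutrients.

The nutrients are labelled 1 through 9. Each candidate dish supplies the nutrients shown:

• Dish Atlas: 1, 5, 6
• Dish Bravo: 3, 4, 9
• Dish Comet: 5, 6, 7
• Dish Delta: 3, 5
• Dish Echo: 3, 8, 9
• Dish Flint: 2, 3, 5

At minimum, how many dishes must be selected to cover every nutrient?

Atlas and Bravo and Comet and Echo and Flint together: Atlas ∪ Bravo ∪ Comet ∪ Echo ∪ Flint = {1, 2, 3, 4, 5, 6, 7, 8, 9} — every nutrient is covered.
No 4 of the 6 dishes cover everything (all 15 combinations miss at least one nutrient), so 5 is optimal.

5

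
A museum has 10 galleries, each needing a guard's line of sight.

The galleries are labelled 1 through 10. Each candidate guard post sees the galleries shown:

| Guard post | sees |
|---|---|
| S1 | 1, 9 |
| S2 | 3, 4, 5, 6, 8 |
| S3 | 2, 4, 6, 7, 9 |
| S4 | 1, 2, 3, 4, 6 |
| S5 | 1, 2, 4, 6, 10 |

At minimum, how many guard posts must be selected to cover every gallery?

3

Take {S2, S3, S5}. Their union is {1, 2, 3, 4, 5, 6, 7, 8, 9, 10}, which is all 10 galleries.
Only S2 contains 5, so S2 is forced; the remaining 5 galleries need at least 2 more guard posts (each remaining guard post adds at most 3) — so at least 3 guard posts are needed, and 3 is optimal.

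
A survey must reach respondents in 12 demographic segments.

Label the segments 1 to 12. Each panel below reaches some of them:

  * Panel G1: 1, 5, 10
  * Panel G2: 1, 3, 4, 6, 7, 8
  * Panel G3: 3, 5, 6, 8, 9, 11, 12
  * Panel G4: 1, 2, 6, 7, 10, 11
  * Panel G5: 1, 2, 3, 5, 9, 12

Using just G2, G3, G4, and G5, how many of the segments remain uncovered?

Union of G2, G3, G4, G5 = {1, 2, 3, 4, 5, 6, 7, 8, 9, 10, 11, 12} — that's every segment, so 0 are uncovered.

0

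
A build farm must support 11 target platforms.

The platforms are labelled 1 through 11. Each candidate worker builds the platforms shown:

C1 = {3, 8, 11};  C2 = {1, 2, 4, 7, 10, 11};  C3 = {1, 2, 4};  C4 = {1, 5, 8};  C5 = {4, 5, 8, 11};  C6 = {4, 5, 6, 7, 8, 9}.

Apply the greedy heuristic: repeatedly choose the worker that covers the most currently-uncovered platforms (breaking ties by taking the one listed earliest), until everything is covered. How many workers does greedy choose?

Greedy: pick C2 (covers 6 new) → pick C6 (covers 4 new) → pick C1 (covers 1 new). Total picks: 3.

3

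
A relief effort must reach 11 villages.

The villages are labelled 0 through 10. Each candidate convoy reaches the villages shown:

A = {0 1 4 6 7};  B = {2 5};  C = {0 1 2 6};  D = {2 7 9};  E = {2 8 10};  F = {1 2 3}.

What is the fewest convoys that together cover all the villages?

Take {A, B, D, E, F}. Their union is {0, 1, 2, 3, 4, 5, 6, 7, 8, 9, 10}, which is all 11 villages.
No 4 of the 6 convoys cover everything (all 15 combinations miss at least one village), so 5 is optimal.

5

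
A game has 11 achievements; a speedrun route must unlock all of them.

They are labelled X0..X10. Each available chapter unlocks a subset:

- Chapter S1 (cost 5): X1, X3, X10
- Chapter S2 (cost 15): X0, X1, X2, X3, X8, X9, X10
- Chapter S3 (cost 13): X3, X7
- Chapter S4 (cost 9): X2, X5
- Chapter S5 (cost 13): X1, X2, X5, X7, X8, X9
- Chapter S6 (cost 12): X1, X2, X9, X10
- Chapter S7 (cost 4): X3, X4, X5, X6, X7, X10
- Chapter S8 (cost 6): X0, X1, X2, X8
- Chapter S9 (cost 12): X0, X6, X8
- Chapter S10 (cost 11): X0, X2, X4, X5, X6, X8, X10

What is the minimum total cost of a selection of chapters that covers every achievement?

19

S2, S7 together cover every achievement (S2 ∪ S7 = {X0, X1, X2, X3, X4, X5, X6, X7, X8, X9, X10}); total cost 15 + 4 = 19.
The greedy pick S7, S8, S6 costs 22; no covering selection beats 19.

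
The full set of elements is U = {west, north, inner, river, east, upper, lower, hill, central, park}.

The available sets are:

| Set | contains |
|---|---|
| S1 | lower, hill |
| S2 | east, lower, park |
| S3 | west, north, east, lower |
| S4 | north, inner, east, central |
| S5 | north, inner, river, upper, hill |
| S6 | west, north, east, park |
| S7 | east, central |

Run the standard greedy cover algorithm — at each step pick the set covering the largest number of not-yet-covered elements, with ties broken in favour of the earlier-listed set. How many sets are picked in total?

4

Greedy: pick S5 (covers 5 new) → pick S2 (covers 3 new) → pick S3 (covers 1 new) → pick S4 (covers 1 new). Total picks: 4.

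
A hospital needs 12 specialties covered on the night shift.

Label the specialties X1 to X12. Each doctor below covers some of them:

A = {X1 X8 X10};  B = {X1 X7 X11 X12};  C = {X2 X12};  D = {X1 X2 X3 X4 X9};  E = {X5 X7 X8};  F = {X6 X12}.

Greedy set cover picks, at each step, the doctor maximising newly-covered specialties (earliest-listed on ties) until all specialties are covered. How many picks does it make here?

5

Greedy: pick D (covers 5 new) → pick B (covers 3 new) → pick A (covers 2 new) → pick E (covers 1 new) → pick F (covers 1 new). Total picks: 5.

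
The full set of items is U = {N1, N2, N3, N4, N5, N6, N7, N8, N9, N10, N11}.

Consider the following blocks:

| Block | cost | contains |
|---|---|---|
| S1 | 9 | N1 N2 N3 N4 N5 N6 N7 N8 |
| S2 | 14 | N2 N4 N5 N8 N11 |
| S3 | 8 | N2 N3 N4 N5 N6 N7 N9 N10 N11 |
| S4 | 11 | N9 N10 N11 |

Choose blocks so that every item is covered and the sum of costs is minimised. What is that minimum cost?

S1, S3 together cover every item (S1 ∪ S3 = {N1, N2, N3, N4, N5, N6, N7, N8, N9, N10, N11}); total cost 9 + 8 = 17.
No covering selection has total cost below 17.

17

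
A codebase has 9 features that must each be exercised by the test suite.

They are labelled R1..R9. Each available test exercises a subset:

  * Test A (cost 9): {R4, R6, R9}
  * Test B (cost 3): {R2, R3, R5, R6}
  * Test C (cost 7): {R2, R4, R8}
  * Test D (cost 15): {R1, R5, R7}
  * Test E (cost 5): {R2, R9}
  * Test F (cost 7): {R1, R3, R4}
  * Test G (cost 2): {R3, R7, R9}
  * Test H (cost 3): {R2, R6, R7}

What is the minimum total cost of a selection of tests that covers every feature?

B, C, F, G together cover every feature (B ∪ C ∪ F ∪ G = {R1, R2, R3, R4, R5, R6, R7, R8, R9}); total cost 3 + 7 + 7 + 2 = 19.
No covering selection has total cost below 19.

19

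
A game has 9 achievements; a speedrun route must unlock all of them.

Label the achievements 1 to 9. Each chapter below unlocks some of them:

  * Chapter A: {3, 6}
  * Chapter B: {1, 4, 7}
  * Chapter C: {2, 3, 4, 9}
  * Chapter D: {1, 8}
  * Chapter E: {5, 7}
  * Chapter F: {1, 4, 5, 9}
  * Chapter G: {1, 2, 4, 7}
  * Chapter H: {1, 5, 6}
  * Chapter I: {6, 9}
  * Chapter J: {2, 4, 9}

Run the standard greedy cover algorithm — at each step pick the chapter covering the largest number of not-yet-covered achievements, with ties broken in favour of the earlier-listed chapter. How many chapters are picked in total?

4

Greedy: pick C (covers 4 new) → pick H (covers 3 new) → pick B (covers 1 new) → pick D (covers 1 new). Total picks: 4.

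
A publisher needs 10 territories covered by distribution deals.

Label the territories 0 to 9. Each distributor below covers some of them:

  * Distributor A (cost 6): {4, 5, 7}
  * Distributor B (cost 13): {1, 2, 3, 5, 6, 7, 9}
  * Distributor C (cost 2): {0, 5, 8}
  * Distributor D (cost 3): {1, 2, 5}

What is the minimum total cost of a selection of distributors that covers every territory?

A, B, C together cover every territory (A ∪ B ∪ C = {0, 1, 2, 3, 4, 5, 6, 7, 8, 9}); total cost 6 + 13 + 2 = 21.
The greedy pick C, D, A, B costs 24; no covering selection beats 21.

21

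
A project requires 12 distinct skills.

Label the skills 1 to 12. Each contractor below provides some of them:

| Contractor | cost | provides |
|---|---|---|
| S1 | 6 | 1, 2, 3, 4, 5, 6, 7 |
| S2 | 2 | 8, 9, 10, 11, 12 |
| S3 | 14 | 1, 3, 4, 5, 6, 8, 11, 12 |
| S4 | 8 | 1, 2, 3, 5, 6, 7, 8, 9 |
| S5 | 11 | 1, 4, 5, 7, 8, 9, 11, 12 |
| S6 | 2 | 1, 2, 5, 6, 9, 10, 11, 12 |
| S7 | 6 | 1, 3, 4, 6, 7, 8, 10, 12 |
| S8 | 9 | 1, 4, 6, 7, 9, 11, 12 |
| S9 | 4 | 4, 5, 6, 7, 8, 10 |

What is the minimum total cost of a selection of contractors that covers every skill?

S1, S2 together cover every skill (S1 ∪ S2 = {1, 2, 3, 4, 5, 6, 7, 8, 9, 10, 11, 12}); total cost 6 + 2 = 8.
The greedy pick S6, S9, S1 costs 12; no covering selection beats 8.

8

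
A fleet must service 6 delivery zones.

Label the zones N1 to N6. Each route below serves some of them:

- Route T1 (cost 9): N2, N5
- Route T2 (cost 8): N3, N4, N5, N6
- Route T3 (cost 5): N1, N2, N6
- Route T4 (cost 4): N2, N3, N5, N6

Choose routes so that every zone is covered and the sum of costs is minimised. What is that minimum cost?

T2, T3 together cover every zone (T2 ∪ T3 = {N1, N2, N3, N4, N5, N6}); total cost 8 + 5 = 13.
The greedy pick T4, T3, T2 costs 17; no covering selection beats 13.

13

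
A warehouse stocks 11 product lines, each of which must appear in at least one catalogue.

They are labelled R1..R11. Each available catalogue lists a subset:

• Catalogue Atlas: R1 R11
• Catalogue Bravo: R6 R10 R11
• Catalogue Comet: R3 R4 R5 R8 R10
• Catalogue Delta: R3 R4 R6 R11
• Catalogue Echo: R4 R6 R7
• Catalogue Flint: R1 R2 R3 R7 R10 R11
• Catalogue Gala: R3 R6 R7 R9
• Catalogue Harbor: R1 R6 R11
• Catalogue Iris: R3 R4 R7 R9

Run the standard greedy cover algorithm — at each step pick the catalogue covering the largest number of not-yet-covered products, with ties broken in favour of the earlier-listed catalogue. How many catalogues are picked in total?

Greedy: pick Flint (covers 6 new) → pick Comet (covers 3 new) → pick Gala (covers 2 new). Total picks: 3.

3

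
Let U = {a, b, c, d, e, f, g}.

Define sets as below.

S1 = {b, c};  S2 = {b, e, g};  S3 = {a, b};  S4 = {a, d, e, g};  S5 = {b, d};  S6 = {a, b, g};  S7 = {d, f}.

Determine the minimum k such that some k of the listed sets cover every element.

3

S1, S4, and S7 cover everything between them: the union {a, b, c, d, e, f, g} is all of U.
Only S1 contains c, so S1 is forced; the remaining 5 elements need at least 2 more sets (each remaining set adds at most 4) — so at least 3 sets are needed, and 3 is optimal.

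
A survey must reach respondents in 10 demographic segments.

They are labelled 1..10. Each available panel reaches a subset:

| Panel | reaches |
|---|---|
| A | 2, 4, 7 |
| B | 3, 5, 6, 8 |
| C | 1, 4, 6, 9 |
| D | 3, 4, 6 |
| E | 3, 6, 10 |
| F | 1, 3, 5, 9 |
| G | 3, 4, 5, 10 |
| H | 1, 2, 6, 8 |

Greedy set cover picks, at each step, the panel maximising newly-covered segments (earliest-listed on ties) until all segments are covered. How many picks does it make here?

Greedy: pick B (covers 4 new) → pick A (covers 3 new) → pick C (covers 2 new) → pick E (covers 1 new). Total picks: 4.

4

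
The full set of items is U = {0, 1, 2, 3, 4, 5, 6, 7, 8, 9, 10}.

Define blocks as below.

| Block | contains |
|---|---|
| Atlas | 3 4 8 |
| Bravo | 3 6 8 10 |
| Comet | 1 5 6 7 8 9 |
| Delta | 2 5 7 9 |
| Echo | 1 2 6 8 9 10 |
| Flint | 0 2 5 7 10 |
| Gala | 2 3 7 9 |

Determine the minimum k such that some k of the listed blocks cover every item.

3

Atlas, Comet, and Flint cover everything between them: the union {0, 1, 2, 3, 4, 5, 6, 7, 8, 9, 10} is all of U.
Only Flint contains 0, so Flint is forced; the remaining 6 items need at least 2 more blocks (each remaining block adds at most 4) — so at least 3 blocks are needed, and 3 is optimal.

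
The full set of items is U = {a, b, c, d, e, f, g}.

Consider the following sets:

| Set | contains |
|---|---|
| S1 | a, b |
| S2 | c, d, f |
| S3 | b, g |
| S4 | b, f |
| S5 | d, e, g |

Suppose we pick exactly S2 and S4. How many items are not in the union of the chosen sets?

Union of S2, S4 = {b, c, d, f}.
Not covered: a, e, g — 3 items.

3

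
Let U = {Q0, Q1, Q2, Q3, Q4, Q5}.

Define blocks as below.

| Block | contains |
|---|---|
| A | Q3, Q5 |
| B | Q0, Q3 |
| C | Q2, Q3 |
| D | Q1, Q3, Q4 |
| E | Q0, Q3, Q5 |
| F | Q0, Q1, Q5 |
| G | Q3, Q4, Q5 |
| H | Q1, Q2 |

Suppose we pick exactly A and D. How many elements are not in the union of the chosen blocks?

2

Union of A, D = {Q1, Q3, Q4, Q5}.
Not covered: Q0, Q2 — 2 elements.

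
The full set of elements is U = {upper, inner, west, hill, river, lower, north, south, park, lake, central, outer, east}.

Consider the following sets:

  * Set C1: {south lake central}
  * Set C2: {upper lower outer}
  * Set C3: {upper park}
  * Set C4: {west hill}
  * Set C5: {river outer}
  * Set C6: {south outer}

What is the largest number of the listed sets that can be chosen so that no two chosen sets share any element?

4

C1, C3, C4, C5 are pairwise disjoint (C1={south,lake,central}; C3={upper,park}; C4={west,hill}; C5={river,outer}).
Every remaining set overlaps one of these, and no 5 of the listed sets are pairwise disjoint, so 4 is the maximum.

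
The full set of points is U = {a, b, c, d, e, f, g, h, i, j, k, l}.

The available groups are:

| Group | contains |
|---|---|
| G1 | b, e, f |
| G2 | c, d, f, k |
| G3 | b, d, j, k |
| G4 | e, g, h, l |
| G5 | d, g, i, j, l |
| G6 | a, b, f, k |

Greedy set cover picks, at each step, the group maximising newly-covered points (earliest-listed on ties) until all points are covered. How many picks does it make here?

Greedy: pick G5 (covers 5 new) → pick G6 (covers 4 new) → pick G4 (covers 2 new) → pick G2 (covers 1 new). Total picks: 4.

4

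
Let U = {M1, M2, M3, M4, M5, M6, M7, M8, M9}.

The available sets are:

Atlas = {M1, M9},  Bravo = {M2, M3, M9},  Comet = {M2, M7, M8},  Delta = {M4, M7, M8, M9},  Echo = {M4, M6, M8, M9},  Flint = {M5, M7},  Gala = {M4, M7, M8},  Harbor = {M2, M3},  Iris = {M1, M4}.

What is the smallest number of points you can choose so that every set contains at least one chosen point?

4

The 4 points {M1, M3, M7, M8} hit every set.
No choice of 3 points meets every set, so 4 is the minimum.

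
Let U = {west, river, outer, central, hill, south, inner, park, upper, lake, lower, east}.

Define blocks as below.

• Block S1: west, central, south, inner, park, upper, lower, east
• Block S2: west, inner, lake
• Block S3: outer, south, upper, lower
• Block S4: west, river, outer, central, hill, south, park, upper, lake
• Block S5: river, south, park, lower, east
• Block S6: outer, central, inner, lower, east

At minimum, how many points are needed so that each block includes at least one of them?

2

Take H = {south, inner}. Each listed block contains at least one of these, so H is a hitting set of size 2.
The blocks S2, S5 are pairwise disjoint, so any hitting set needs a separate point for each — at least 2. Hence 2 is optimal.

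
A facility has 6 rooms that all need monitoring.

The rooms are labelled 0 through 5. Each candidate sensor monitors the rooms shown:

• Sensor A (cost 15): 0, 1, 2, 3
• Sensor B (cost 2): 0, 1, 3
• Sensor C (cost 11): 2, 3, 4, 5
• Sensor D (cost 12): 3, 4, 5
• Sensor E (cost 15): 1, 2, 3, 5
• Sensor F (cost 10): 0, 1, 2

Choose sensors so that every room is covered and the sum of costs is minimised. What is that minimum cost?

B, C together cover every room (B ∪ C = {0, 1, 2, 3, 4, 5}); total cost 2 + 11 = 13.
No covering selection has total cost below 13.

13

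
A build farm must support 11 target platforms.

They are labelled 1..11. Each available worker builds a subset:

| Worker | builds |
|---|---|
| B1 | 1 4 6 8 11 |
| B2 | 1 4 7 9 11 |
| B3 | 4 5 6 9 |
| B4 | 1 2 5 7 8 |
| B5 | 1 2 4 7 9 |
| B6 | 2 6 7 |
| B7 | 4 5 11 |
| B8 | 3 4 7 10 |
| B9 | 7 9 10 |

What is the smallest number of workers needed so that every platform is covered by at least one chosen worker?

4

B1 and B3 and B4 and B8 together: B1 ∪ B3 ∪ B4 ∪ B8 = {1, 2, 3, 4, 5, 6, 7, 8, 9, 10, 11} — every platform is covered.
No 3 of the 9 workers cover everything (all 84 combinations miss at least one platform), so 4 is optimal.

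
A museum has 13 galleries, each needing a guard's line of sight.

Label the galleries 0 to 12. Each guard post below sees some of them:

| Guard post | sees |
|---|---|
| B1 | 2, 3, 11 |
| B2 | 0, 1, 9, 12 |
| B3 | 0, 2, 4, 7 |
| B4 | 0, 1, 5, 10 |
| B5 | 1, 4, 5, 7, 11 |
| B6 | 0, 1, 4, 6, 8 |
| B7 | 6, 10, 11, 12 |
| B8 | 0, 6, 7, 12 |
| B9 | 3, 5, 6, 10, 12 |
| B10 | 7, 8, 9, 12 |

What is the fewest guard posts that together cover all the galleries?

B1 and B6 and B9 and B10 together: B1 ∪ B6 ∪ B9 ∪ B10 = {0, 1, 2, 3, 4, 5, 6, 7, 8, 9, 10, 11, 12} — every gallery is covered.
No 3 of the 10 guard posts cover everything (all 120 combinations miss at least one gallery), so 4 is optimal.

4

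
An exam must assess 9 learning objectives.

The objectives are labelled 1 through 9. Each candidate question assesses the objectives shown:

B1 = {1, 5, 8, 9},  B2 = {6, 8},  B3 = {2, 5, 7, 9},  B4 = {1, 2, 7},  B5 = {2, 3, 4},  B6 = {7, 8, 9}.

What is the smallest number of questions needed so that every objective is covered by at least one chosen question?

4

B1 and B2 and B4 and B5 together: B1 ∪ B2 ∪ B4 ∪ B5 = {1, 2, 3, 4, 5, 6, 7, 8, 9} — every objective is covered.
No 3 of the 6 questions cover everything (all 20 combinations miss at least one objective), so 4 is optimal.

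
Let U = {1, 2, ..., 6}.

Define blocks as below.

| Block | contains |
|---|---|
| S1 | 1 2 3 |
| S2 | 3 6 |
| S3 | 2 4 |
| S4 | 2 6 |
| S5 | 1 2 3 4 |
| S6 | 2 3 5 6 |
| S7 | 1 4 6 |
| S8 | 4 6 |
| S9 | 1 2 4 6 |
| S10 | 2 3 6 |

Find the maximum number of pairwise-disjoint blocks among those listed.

S2, S3 are pairwise disjoint (S2={3,6}; S3={2,4}).
Every remaining block overlaps one of these, and no 3 of the listed blocks are pairwise disjoint, so 2 is the maximum.

2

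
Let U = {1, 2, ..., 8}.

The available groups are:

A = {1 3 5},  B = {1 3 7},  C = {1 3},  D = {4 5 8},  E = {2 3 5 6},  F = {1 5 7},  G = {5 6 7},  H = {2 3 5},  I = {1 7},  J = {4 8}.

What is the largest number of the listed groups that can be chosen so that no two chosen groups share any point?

3

C, G, J are pairwise disjoint (C={1,3}; G={5,6,7}; J={4,8}).
Every remaining group overlaps one of these, and no 4 of the listed groups are pairwise disjoint, so 3 is the maximum.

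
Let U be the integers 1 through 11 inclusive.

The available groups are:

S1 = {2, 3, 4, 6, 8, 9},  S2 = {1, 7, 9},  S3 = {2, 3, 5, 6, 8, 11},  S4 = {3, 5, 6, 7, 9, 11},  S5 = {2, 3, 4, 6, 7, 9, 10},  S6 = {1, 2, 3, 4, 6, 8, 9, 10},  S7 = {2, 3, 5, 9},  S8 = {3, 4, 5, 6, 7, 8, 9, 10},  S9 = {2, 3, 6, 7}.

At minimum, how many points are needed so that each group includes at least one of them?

Take H = {3, 7}. Each listed group contains at least one of these, so H is a hitting set of size 2.
The groups S2, S3 are pairwise disjoint, so any hitting set needs a separate point for each — at least 2. Hence 2 is optimal.

2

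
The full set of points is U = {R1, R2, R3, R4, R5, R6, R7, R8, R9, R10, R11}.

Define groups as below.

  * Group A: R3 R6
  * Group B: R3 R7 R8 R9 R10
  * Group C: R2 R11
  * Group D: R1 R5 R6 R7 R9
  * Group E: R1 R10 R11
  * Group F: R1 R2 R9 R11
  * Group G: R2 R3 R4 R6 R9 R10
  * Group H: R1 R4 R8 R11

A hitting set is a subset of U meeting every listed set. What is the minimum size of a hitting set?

3

T = {R6, R7, R11} meets every group (each contains at least one member of T), and |T| = 3.
No choice of 2 points meets every group, so 3 is the minimum.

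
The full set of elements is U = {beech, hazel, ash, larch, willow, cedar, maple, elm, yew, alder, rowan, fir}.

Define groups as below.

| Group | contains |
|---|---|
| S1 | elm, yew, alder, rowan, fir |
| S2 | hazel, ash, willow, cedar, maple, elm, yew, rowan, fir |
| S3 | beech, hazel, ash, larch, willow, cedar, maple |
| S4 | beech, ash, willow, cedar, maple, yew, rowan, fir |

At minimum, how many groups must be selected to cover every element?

2

S1 and S3 cover everything between them: the union {beech, hazel, ash, larch, willow, cedar, maple, elm, yew, alder, rowan, fir} is all of U.
No single group has all 12 elements (the largest, S2, has 9), so 2 is optimal.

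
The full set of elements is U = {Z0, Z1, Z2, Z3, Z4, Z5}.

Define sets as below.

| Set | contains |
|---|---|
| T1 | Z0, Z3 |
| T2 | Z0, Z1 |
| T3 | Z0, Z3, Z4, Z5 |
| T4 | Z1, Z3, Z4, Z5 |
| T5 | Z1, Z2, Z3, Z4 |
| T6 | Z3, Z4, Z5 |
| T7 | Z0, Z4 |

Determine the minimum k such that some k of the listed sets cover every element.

2

T3 and T5 cover everything between them: the union {Z0, Z1, Z2, Z3, Z4, Z5} is all of U.
No single set has all 6 elements (the largest, T3, has 4), so 2 is optimal.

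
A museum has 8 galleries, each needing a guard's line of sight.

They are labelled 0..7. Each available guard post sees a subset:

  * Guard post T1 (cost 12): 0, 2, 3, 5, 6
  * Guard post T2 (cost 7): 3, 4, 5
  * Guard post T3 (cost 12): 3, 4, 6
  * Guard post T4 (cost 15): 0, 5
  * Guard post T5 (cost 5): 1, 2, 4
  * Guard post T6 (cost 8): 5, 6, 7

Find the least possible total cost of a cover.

25

T1, T5, T6 together cover every gallery (T1 ∪ T5 ∪ T6 = {0, 1, 2, 3, 4, 5, 6, 7}); total cost 12 + 5 + 8 = 25.
No covering selection has total cost below 25.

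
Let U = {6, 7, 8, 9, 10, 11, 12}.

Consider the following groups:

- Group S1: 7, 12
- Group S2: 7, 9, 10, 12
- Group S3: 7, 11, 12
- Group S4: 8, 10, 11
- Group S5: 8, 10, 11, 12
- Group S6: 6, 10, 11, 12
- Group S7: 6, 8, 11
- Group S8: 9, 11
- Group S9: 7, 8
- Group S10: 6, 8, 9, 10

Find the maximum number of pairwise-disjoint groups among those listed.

2

S1, S10 are pairwise disjoint (S1={7,12}; S10={6,8,9,10}).
Every remaining group overlaps one of these, and no 3 of the listed groups are pairwise disjoint, so 2 is the maximum.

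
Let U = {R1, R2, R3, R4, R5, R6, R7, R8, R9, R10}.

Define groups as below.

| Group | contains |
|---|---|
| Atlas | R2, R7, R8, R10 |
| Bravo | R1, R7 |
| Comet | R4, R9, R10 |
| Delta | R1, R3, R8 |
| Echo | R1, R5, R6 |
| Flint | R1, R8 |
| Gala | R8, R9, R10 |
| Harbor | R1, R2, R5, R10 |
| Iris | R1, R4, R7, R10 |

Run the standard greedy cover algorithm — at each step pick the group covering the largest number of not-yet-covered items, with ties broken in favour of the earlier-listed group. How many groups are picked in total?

Greedy: pick Atlas (covers 4 new) → pick Echo (covers 3 new) → pick Comet (covers 2 new) → pick Delta (covers 1 new). Total picks: 4.

4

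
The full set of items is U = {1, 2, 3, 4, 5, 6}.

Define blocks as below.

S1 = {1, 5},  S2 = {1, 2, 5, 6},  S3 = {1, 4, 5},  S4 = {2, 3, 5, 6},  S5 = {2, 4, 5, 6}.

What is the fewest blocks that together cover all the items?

2

S3 and S4 together: S3 ∪ S4 = {1, 2, 3, 4, 5, 6} — every item is covered.
No single block has all 6 items (the largest, S2, has 4), so 2 is optimal.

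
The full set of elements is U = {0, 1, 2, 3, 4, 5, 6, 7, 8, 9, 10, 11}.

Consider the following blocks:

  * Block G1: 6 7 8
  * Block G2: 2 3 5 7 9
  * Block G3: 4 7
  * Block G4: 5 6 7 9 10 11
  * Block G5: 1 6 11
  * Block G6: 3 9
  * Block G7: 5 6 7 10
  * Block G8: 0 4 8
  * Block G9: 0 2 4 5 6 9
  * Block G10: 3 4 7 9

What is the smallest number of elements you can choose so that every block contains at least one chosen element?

3

H = {4, 6, 9} meets every block (each contains at least one member of H), and |H| = 3.
The blocks G5, G6, G8 are pairwise disjoint, so any hitting set needs a separate element for each — at least 3. Hence 3 is optimal.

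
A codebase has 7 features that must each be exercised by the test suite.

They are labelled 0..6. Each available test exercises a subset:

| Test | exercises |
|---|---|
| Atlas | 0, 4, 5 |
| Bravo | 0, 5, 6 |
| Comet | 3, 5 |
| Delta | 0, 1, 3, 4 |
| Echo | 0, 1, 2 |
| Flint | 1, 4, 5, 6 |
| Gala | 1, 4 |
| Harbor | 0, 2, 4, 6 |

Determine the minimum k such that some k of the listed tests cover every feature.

3

Bravo and Delta and Echo together: Bravo ∪ Delta ∪ Echo = {0, 1, 2, 3, 4, 5, 6} — every feature is covered.
No 2 of the 8 tests cover everything (all 28 combinations miss at least one feature), so 3 is optimal.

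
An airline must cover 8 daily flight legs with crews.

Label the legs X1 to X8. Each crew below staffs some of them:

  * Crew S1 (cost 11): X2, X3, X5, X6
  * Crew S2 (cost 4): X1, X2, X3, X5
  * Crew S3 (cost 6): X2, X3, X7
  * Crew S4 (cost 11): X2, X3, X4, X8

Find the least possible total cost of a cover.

S1, S2, S3, S4 together cover every leg (S1 ∪ S2 ∪ S3 ∪ S4 = {X1, X2, X3, X4, X5, X6, X7, X8}); total cost 11 + 4 + 6 + 11 = 32.
No covering selection has total cost below 32.

32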